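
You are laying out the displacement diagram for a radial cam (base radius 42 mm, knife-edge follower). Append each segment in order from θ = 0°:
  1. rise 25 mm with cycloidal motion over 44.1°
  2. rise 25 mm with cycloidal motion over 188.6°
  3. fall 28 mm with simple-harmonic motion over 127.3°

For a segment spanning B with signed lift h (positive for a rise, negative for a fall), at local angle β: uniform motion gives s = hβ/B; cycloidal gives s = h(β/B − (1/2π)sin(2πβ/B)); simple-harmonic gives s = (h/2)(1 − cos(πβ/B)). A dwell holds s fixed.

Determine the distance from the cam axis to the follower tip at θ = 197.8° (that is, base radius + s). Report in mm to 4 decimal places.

seg 1 [0°–44.1°] cycloidal, h=25: full span → s += 25 → s = 25.0000
seg 2 [44.1°–232.7°] cycloidal, h=25: θ=197.8° here. β=153.7, B=188.6. 25·(0.8150 − sin(2π·0.8150)/(2π)) = 24.0259 → s = 49.0259
radial distance = base radius + s = 42 + 49.0259 = 91.0259

91.0259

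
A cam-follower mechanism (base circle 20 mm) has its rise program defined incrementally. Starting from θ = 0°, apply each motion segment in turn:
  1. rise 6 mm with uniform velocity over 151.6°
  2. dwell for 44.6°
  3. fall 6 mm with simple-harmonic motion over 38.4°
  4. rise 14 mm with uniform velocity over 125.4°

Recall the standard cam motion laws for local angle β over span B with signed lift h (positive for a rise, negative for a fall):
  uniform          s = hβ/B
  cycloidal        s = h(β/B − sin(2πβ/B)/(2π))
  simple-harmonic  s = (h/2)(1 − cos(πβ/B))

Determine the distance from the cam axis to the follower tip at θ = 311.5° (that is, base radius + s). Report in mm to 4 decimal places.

seg 1 [0°–151.6°] uniform, h=6: full span → s += 6 → s = 6.0000
seg 2 [151.6°–196.2°] dwell: s stays 6.0000
seg 3 [196.2°–234.6°] simple-harmonic, h=-6: full span → s += -6 → s = 0.0000
seg 4 [234.6°–360°] uniform, h=14: θ=311.5° here. β=76.9, B=125.4. 14·76.9/125.4 = 8.5853 → s = 8.5853
radial distance = base radius + s = 20 + 8.5853 = 28.5853

28.5853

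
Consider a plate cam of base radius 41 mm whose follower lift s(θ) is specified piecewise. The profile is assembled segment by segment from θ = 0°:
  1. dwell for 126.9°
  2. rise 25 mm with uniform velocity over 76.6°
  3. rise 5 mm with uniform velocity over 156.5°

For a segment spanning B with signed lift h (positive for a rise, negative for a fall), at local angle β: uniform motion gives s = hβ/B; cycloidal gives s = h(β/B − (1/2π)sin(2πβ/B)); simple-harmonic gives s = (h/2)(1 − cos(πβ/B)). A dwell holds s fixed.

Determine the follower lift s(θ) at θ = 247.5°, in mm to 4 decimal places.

seg 1 [0°–126.9°] dwell: s stays 0.0000
seg 2 [126.9°–203.5°] uniform, h=25: full span → s += 25 → s = 25.0000
seg 3 [203.5°–360°] uniform, h=5: θ=247.5° here. β=44, B=156.5. 5·44/156.5 = 1.4058 → s = 26.4058

26.4058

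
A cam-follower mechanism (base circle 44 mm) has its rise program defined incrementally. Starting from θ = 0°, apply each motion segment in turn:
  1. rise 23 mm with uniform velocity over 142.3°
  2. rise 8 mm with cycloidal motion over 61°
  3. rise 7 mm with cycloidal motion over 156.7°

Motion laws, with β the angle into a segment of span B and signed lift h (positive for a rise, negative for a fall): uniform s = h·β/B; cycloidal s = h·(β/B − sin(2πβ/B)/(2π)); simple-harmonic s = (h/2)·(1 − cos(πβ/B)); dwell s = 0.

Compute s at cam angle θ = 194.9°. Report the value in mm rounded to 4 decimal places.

seg 1 [0°–142.3°] uniform, h=23: full span → s += 23 → s = 23.0000
seg 2 [142.3°–203.3°] cycloidal, h=8: θ=194.9° here. β=52.6, B=61. 8·(0.8623 − sin(2π·0.8623)/(2π)) = 7.8676 → s = 30.8676

30.8676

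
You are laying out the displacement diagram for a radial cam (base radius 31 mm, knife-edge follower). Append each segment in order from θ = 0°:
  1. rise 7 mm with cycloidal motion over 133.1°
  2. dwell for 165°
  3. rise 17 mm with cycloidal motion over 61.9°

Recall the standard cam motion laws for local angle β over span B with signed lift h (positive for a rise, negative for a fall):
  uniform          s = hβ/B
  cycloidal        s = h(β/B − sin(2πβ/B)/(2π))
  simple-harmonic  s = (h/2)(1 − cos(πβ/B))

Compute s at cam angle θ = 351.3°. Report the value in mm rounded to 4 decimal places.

seg 1 [0°–133.1°] cycloidal, h=7: full span → s += 7 → s = 7.0000
seg 2 [133.1°–298.1°] dwell: s stays 7.0000
seg 3 [298.1°–360°] cycloidal, h=17: θ=351.3° here. β=53.2, B=61.9. 17·(0.8595 − sin(2π·0.8595)/(2π)) = 16.7013 → s = 23.7013

23.7013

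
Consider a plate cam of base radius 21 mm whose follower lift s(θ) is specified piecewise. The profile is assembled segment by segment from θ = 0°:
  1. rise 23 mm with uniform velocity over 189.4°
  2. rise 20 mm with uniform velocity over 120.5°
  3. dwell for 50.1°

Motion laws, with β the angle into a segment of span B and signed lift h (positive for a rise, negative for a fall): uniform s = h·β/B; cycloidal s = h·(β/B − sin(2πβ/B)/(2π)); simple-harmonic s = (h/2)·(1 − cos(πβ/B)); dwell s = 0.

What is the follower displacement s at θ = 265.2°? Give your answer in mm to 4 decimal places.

seg 1 [0°–189.4°] uniform, h=23: full span → s += 23 → s = 23.0000
seg 2 [189.4°–309.9°] uniform, h=20: θ=265.2° here. β=75.8, B=120.5. 20·75.8/120.5 = 12.5809 → s = 35.5809

35.5809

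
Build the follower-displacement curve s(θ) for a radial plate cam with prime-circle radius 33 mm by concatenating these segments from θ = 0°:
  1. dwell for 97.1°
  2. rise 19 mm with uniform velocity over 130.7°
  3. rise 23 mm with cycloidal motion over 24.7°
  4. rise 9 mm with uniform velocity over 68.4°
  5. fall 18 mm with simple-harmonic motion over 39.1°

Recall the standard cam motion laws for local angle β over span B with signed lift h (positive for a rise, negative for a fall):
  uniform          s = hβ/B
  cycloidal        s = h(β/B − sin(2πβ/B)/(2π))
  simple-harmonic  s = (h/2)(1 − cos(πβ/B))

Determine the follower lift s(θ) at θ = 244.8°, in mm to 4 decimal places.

seg 1 [0°–97.1°] dwell: s stays 0.0000
seg 2 [97.1°–227.8°] uniform, h=19: full span → s += 19 → s = 19.0000
seg 3 [227.8°–252.5°] cycloidal, h=23: θ=244.8° here. β=17, B=24.7. 23·(0.6883 − sin(2π·0.6883)/(2π)) = 19.2185 → s = 38.2185

38.2185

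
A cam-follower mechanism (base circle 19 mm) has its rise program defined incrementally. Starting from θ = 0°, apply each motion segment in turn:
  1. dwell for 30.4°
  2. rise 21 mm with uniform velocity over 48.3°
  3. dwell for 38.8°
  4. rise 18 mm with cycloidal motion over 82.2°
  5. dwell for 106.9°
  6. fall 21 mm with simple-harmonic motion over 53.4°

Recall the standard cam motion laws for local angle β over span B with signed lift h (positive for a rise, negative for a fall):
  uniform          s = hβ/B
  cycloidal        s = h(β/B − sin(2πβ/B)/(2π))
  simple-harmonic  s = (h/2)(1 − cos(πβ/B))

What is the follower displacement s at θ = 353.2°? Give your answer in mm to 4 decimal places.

seg 1 [0°–30.4°] dwell: s stays 0.0000
seg 2 [30.4°–78.7°] uniform, h=21: full span → s += 21 → s = 21.0000
seg 3 [78.7°–117.5°] dwell: s stays 21.0000
seg 4 [117.5°–199.7°] cycloidal, h=18: full span → s += 18 → s = 39.0000
seg 5 [199.7°–306.6°] dwell: s stays 39.0000
seg 6 [306.6°–360°] simple-harmonic, h=-21: θ=353.2° here. β=46.6, B=53.4. -21/2·(1 − cos(π·0.8727)) = -20.1709 → s = 18.8291

18.8291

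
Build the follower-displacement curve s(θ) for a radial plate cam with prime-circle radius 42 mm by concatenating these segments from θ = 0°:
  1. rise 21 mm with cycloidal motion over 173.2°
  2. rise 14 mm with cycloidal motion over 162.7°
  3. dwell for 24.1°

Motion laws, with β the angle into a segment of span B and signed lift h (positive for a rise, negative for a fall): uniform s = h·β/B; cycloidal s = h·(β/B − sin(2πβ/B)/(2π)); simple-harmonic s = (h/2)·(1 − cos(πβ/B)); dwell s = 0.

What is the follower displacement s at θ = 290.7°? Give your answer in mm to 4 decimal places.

seg 1 [0°–173.2°] cycloidal, h=21: full span → s += 21 → s = 21.0000
seg 2 [173.2°–335.9°] cycloidal, h=14: θ=290.7° here. β=117.5, B=162.7. 14·(0.7222 − sin(2π·0.7222)/(2π)) = 12.3049 → s = 33.3049

33.3049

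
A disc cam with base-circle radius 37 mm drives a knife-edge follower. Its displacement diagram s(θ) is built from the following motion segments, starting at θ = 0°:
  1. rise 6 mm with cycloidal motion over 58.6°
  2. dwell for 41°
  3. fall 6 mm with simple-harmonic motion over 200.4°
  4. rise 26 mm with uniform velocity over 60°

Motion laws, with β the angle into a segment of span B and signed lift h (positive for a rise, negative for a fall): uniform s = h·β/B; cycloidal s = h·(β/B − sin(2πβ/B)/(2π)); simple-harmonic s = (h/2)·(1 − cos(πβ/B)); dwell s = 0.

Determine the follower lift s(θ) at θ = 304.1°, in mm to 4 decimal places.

seg 1 [0°–58.6°] cycloidal, h=6: full span → s += 6 → s = 6.0000
seg 2 [58.6°–99.6°] dwell: s stays 6.0000
seg 3 [99.6°–300°] simple-harmonic, h=-6: full span → s += -6 → s = 0.0000
seg 4 [300°–360°] uniform, h=26: θ=304.1° here. β=4.1, B=60. 26·4.1/60 = 1.7767 → s = 1.7767

1.7767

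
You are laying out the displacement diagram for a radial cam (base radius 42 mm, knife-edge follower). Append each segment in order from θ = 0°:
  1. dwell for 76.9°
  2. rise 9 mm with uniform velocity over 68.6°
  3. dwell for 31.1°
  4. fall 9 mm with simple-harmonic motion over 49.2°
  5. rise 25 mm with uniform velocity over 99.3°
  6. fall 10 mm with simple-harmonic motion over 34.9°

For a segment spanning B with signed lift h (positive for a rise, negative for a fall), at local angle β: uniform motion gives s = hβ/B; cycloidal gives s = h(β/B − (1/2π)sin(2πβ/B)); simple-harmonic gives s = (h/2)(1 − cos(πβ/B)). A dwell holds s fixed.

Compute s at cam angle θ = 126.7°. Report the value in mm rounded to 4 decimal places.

seg 1 [0°–76.9°] dwell: s stays 0.0000
seg 2 [76.9°–145.5°] uniform, h=9: θ=126.7° here. β=49.8, B=68.6. 9·49.8/68.6 = 6.5335 → s = 6.5335

6.5335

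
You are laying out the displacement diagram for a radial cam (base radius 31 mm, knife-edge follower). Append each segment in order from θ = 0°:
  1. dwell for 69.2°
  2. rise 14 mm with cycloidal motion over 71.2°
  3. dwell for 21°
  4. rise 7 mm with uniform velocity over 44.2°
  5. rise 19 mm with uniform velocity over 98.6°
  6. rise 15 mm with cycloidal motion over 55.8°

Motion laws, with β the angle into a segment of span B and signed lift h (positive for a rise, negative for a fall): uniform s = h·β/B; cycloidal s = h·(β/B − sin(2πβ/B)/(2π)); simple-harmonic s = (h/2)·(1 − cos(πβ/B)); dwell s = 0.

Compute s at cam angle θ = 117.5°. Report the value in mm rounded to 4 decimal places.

seg 1 [0°–69.2°] dwell: s stays 0.0000
seg 2 [69.2°–140.4°] cycloidal, h=14: θ=117.5° here. β=48.3, B=71.2. 14·(0.6784 − sin(2π·0.6784)/(2π)) = 11.5035 → s = 11.5035

11.5035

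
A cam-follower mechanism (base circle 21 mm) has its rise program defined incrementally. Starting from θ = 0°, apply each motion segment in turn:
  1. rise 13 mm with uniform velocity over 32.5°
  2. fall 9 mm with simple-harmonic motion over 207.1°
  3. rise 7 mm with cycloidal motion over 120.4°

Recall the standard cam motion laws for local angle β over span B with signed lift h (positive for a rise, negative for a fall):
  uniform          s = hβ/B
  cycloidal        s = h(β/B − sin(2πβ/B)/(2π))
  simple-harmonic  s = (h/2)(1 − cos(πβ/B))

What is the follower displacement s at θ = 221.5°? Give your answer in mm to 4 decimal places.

seg 1 [0°–32.5°] uniform, h=13: full span → s += 13 → s = 13.0000
seg 2 [32.5°–239.6°] simple-harmonic, h=-9: θ=221.5° here. β=189, B=207.1. -9/2·(1 − cos(π·0.9126)) = -8.8314 → s = 4.1686

4.1686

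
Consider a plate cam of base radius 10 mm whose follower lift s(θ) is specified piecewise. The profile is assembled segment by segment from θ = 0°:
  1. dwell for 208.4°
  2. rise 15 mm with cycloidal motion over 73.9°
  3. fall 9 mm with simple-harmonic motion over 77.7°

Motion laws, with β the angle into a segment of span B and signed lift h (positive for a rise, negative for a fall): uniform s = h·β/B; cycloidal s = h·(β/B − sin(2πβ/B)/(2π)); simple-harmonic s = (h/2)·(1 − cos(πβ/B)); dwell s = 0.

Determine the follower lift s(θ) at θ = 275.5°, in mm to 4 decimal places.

seg 1 [0°–208.4°] dwell: s stays 0.0000
seg 2 [208.4°–282.3°] cycloidal, h=15: θ=275.5° here. β=67.1, B=73.9. 15·(0.9080 − sin(2π·0.9080)/(2π)) = 14.9244 → s = 14.9244

14.9244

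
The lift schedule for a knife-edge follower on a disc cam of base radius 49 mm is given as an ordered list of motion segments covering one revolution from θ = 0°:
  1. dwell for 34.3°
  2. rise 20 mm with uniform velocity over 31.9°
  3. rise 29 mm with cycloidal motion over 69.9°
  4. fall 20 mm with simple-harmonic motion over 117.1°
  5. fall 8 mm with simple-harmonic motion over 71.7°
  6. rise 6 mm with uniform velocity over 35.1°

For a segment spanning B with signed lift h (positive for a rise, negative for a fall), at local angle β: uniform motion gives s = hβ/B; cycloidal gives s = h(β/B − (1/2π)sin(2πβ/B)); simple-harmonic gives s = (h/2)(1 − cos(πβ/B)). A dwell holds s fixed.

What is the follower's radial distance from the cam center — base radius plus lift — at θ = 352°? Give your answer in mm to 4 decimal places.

seg 1 [0°–34.3°] dwell: s stays 0.0000
seg 2 [34.3°–66.2°] uniform, h=20: full span → s += 20 → s = 20.0000
seg 3 [66.2°–136.1°] cycloidal, h=29: full span → s += 29 → s = 49.0000
seg 4 [136.1°–253.2°] simple-harmonic, h=-20: full span → s += -20 → s = 29.0000
seg 5 [253.2°–324.9°] simple-harmonic, h=-8: full span → s += -8 → s = 21.0000
seg 6 [324.9°–360°] uniform, h=6: θ=352° here. β=27.1, B=35.1. 6·27.1/35.1 = 4.6325 → s = 25.6325
radial distance = base radius + s = 49 + 25.6325 = 74.6325

74.6325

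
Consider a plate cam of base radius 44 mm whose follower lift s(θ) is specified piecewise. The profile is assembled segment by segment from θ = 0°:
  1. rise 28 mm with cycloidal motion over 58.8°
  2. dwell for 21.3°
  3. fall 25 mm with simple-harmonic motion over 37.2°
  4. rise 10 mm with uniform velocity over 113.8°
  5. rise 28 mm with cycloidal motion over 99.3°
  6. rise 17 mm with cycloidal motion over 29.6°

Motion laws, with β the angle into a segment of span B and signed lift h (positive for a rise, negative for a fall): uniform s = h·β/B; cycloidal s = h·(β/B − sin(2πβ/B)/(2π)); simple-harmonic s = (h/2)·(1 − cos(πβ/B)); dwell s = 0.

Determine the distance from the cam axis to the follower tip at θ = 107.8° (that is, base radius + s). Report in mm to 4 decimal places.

seg 1 [0°–58.8°] cycloidal, h=28: full span → s += 28 → s = 28.0000
seg 2 [58.8°–80.1°] dwell: s stays 28.0000
seg 3 [80.1°–117.3°] simple-harmonic, h=-25: θ=107.8° here. β=27.7, B=37.2. -25/2·(1 − cos(π·0.7446)) = -21.1883 → s = 6.8117
radial distance = base radius + s = 44 + 6.8117 = 50.8117

50.8117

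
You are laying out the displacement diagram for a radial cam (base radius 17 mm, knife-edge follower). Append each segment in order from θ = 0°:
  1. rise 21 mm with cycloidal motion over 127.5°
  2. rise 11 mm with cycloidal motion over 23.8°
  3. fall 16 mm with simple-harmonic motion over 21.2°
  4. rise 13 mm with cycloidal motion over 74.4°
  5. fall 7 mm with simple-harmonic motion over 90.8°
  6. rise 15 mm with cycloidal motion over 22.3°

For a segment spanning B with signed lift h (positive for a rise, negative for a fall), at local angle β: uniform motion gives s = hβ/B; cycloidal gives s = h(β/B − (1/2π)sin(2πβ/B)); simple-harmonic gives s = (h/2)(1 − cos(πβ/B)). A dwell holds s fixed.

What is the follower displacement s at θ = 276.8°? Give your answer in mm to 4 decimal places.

seg 1 [0°–127.5°] cycloidal, h=21: full span → s += 21 → s = 21.0000
seg 2 [127.5°–151.3°] cycloidal, h=11: full span → s += 11 → s = 32.0000
seg 3 [151.3°–172.5°] simple-harmonic, h=-16: full span → s += -16 → s = 16.0000
seg 4 [172.5°–246.9°] cycloidal, h=13: full span → s += 13 → s = 29.0000
seg 5 [246.9°–337.7°] simple-harmonic, h=-7: θ=276.8° here. β=29.9, B=90.8. -7/2·(1 − cos(π·0.3293)) = -1.7117 → s = 27.2883

27.2883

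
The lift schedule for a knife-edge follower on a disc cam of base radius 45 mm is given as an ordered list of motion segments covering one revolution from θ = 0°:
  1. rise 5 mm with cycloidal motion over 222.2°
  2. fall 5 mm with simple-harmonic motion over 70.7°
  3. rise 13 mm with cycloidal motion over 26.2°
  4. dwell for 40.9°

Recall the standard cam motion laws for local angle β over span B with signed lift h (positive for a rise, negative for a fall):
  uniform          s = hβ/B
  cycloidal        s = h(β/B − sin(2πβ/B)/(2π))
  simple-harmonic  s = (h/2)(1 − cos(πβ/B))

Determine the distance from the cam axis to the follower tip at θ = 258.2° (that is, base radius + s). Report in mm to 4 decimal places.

seg 1 [0°–222.2°] cycloidal, h=5: full span → s += 5 → s = 5.0000
seg 2 [222.2°–292.9°] simple-harmonic, h=-5: θ=258.2° here. β=36, B=70.7. -5/2·(1 − cos(π·0.5092)) = -2.5722 → s = 2.4278
radial distance = base radius + s = 45 + 2.4278 = 47.4278

47.4278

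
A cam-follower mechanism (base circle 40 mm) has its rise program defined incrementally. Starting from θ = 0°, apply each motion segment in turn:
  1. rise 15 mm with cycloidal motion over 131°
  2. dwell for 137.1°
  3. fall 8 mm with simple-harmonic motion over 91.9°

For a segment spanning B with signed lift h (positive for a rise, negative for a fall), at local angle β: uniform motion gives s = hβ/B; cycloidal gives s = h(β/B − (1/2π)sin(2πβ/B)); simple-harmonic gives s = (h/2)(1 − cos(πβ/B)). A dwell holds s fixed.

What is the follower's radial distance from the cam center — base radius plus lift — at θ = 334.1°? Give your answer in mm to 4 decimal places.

seg 1 [0°–131°] cycloidal, h=15: full span → s += 15 → s = 15.0000
seg 2 [131°–268.1°] dwell: s stays 15.0000
seg 3 [268.1°–360°] simple-harmonic, h=-8: θ=334.1° here. β=66, B=91.9. -8/2·(1 − cos(π·0.7182)) = -6.5320 → s = 8.4680
radial distance = base radius + s = 40 + 8.4680 = 48.4680

48.4680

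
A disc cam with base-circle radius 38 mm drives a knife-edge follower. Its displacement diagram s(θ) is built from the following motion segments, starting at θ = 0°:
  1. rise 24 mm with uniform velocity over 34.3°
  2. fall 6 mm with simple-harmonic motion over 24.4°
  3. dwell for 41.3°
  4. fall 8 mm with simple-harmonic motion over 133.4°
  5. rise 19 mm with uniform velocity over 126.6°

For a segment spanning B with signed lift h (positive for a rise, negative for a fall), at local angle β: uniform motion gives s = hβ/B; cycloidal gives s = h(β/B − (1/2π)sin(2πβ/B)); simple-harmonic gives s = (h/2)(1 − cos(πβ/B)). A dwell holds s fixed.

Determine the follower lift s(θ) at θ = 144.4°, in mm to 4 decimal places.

seg 1 [0°–34.3°] uniform, h=24: full span → s += 24 → s = 24.0000
seg 2 [34.3°–58.7°] simple-harmonic, h=-6: full span → s += -6 → s = 18.0000
seg 3 [58.7°–100°] dwell: s stays 18.0000
seg 4 [100°–233.4°] simple-harmonic, h=-8: θ=144.4° here. β=44.4, B=133.4. -8/2·(1 − cos(π·0.3328)) = -1.9946 → s = 16.0054

16.0054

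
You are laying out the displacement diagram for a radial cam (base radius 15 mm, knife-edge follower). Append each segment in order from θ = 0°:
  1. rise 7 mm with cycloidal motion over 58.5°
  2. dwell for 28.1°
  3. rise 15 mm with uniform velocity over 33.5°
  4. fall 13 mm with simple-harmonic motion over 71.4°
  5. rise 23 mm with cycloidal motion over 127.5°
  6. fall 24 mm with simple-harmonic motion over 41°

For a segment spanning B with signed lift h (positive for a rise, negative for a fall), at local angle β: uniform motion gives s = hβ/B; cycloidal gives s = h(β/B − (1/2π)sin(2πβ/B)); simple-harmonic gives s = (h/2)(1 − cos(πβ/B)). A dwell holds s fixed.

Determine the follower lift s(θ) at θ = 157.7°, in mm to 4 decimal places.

seg 1 [0°–58.5°] cycloidal, h=7: full span → s += 7 → s = 7.0000
seg 2 [58.5°–86.6°] dwell: s stays 7.0000
seg 3 [86.6°–120.1°] uniform, h=15: full span → s += 15 → s = 22.0000
seg 4 [120.1°–191.5°] simple-harmonic, h=-13: θ=157.7° here. β=37.6, B=71.4. -13/2·(1 − cos(π·0.5266)) = -7.0428 → s = 14.9572

14.9572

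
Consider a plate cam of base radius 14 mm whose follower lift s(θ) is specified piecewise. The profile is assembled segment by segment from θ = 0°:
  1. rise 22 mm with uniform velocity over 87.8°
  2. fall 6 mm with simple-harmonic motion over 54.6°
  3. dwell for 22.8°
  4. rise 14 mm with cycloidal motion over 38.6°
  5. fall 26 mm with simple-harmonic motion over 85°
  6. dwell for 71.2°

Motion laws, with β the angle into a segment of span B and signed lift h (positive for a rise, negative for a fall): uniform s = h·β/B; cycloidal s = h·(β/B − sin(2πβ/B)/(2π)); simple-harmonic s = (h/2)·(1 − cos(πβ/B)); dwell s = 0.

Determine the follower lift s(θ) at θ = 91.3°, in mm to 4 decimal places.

seg 1 [0°–87.8°] uniform, h=22: full span → s += 22 → s = 22.0000
seg 2 [87.8°–142.4°] simple-harmonic, h=-6: θ=91.3° here. β=3.5, B=54.6. -6/2·(1 − cos(π·0.0641)) = -0.0606 → s = 21.9394

21.9394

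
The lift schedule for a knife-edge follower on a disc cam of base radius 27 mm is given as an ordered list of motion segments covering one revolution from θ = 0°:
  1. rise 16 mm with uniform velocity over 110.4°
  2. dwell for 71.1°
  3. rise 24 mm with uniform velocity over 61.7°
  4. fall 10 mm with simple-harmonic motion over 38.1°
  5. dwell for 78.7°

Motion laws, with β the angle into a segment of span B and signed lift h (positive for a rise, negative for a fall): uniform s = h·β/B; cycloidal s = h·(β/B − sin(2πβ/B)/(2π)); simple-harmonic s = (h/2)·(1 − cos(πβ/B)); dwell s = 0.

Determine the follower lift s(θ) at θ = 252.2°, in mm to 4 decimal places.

seg 1 [0°–110.4°] uniform, h=16: full span → s += 16 → s = 16.0000
seg 2 [110.4°–181.5°] dwell: s stays 16.0000
seg 3 [181.5°–243.2°] uniform, h=24: full span → s += 24 → s = 40.0000
seg 4 [243.2°–281.3°] simple-harmonic, h=-10: θ=252.2° here. β=9, B=38.1. -10/2·(1 − cos(π·0.2362)) = -1.3148 → s = 38.6852

38.6852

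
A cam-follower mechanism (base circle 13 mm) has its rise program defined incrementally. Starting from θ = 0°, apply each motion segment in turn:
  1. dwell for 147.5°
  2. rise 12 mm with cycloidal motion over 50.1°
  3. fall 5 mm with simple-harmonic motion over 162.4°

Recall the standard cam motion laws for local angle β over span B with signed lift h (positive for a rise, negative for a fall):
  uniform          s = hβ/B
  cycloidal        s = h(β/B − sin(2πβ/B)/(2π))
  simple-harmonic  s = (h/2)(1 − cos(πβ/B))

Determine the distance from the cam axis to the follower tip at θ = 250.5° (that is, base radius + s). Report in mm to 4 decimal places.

seg 1 [0°–147.5°] dwell: s stays 0.0000
seg 2 [147.5°–197.6°] cycloidal, h=12: full span → s += 12 → s = 12.0000
seg 3 [197.6°–360°] simple-harmonic, h=-5: θ=250.5° here. β=52.9, B=162.4. -5/2·(1 − cos(π·0.3257)) = -1.1987 → s = 10.8013
radial distance = base radius + s = 13 + 10.8013 = 23.8013

23.8013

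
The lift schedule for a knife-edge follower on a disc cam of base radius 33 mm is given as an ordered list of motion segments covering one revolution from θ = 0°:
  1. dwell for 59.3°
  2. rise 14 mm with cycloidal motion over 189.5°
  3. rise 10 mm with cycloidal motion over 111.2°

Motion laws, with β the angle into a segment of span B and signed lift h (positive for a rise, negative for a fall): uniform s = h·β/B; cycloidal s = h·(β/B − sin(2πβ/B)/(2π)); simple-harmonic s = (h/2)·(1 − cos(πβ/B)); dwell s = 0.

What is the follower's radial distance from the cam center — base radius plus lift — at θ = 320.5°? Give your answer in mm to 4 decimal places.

seg 1 [0°–59.3°] dwell: s stays 0.0000
seg 2 [59.3°–248.8°] cycloidal, h=14: full span → s += 14 → s = 14.0000
seg 3 [248.8°–360°] cycloidal, h=10: θ=320.5° here. β=71.7, B=111.2. 10·(0.6448 − sin(2π·0.6448)/(2π)) = 7.7041 → s = 21.7041
radial distance = base radius + s = 33 + 21.7041 = 54.7041

54.7041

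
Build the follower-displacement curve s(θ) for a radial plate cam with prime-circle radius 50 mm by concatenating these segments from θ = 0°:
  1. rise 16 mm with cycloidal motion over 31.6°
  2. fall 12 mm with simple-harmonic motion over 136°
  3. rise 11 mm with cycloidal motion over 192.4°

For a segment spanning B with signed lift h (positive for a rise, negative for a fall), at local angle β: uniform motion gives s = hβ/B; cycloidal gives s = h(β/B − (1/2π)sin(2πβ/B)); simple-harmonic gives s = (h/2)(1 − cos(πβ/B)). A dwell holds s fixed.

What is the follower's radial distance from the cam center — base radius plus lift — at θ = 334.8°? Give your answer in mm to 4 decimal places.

seg 1 [0°–31.6°] cycloidal, h=16: full span → s += 16 → s = 16.0000
seg 2 [31.6°–167.6°] simple-harmonic, h=-12: full span → s += -12 → s = 4.0000
seg 3 [167.6°–360°] cycloidal, h=11: θ=334.8° here. β=167.2, B=192.4. 11·(0.8690 − sin(2π·0.8690)/(2π)) = 10.8428 → s = 14.8428
radial distance = base radius + s = 50 + 14.8428 = 64.8428

64.8428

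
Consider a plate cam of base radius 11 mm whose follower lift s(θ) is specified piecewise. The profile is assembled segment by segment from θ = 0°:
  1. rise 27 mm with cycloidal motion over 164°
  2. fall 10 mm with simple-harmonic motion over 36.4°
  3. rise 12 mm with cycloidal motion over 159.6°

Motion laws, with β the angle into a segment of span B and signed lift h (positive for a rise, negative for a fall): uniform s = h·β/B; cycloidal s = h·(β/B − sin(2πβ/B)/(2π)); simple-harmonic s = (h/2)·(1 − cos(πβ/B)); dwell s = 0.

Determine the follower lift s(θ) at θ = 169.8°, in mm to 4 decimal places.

seg 1 [0°–164°] cycloidal, h=27: full span → s += 27 → s = 27.0000
seg 2 [164°–200.4°] simple-harmonic, h=-10: θ=169.8° here. β=5.8, B=36.4. -10/2·(1 − cos(π·0.1593)) = -0.6135 → s = 26.3865

26.3865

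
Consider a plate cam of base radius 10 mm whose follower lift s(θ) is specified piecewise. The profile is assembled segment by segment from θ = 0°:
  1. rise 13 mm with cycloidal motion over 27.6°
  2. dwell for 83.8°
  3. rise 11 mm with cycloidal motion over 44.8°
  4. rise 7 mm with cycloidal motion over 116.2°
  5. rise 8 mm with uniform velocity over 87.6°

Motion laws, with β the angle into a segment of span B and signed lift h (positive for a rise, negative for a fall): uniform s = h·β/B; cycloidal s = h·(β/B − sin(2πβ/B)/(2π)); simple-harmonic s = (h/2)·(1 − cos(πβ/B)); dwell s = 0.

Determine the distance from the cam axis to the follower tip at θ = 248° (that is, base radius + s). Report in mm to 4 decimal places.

seg 1 [0°–27.6°] cycloidal, h=13: full span → s += 13 → s = 13.0000
seg 2 [27.6°–111.4°] dwell: s stays 13.0000
seg 3 [111.4°–156.2°] cycloidal, h=11: full span → s += 11 → s = 24.0000
seg 4 [156.2°–272.4°] cycloidal, h=7: θ=248° here. β=91.8, B=116.2. 7·(0.7900 − sin(2π·0.7900)/(2π)) = 6.6092 → s = 30.6092
radial distance = base radius + s = 10 + 30.6092 = 40.6092

40.6092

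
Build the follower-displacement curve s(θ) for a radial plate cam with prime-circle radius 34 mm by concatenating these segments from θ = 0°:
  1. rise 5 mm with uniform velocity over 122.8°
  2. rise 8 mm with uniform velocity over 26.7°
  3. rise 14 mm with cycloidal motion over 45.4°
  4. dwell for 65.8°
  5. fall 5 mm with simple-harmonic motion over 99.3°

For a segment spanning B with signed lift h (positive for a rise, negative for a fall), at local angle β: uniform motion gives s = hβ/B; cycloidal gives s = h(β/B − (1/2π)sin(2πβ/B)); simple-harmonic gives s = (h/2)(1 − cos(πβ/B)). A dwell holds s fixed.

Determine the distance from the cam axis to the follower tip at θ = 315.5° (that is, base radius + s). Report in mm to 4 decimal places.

seg 1 [0°–122.8°] uniform, h=5: full span → s += 5 → s = 5.0000
seg 2 [122.8°–149.5°] uniform, h=8: full span → s += 8 → s = 13.0000
seg 3 [149.5°–194.9°] cycloidal, h=14: full span → s += 14 → s = 27.0000
seg 4 [194.9°–260.7°] dwell: s stays 27.0000
seg 5 [260.7°–360°] simple-harmonic, h=-5: θ=315.5° here. β=54.8, B=99.3. -5/2·(1 − cos(π·0.5519)) = -2.9055 → s = 24.0945
radial distance = base radius + s = 34 + 24.0945 = 58.0945

58.0945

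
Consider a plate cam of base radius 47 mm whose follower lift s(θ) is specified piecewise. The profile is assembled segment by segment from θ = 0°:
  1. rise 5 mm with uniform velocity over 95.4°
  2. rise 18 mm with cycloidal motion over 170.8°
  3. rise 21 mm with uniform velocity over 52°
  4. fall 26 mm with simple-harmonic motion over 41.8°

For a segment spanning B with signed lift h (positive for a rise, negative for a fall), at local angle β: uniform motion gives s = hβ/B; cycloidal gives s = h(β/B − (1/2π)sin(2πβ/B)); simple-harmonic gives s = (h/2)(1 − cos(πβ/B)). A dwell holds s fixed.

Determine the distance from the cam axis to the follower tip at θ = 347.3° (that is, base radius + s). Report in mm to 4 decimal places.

seg 1 [0°–95.4°] uniform, h=5: full span → s += 5 → s = 5.0000
seg 2 [95.4°–266.2°] cycloidal, h=18: full span → s += 18 → s = 23.0000
seg 3 [266.2°–318.2°] uniform, h=21: full span → s += 21 → s = 44.0000
seg 4 [318.2°–360°] simple-harmonic, h=-26: θ=347.3° here. β=29.1, B=41.8. -26/2·(1 − cos(π·0.6962)) = -20.5142 → s = 23.4858
radial distance = base radius + s = 47 + 23.4858 = 70.4858

70.4858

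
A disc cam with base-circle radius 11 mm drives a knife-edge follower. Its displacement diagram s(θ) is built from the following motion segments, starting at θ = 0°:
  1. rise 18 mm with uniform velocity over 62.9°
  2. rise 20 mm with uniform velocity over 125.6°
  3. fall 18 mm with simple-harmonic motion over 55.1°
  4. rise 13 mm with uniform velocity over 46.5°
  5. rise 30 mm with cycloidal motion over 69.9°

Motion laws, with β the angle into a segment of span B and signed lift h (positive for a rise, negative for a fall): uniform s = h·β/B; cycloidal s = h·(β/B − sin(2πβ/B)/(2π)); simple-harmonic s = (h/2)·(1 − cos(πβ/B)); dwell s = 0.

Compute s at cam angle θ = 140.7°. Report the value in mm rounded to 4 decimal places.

seg 1 [0°–62.9°] uniform, h=18: full span → s += 18 → s = 18.0000
seg 2 [62.9°–188.5°] uniform, h=20: θ=140.7° here. β=77.8, B=125.6. 20·77.8/125.6 = 12.3885 → s = 30.3885

30.3885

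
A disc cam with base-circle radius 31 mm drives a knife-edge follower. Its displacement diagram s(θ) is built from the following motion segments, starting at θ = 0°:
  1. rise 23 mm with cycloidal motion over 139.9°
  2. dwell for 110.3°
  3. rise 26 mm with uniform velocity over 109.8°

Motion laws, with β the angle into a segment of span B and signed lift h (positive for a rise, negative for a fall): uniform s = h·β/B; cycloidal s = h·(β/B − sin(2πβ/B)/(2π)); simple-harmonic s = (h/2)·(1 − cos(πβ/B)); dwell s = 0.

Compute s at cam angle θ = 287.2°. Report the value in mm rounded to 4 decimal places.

seg 1 [0°–139.9°] cycloidal, h=23: full span → s += 23 → s = 23.0000
seg 2 [139.9°–250.2°] dwell: s stays 23.0000
seg 3 [250.2°–360°] uniform, h=26: θ=287.2° here. β=37, B=109.8. 26·37/109.8 = 8.7614 → s = 31.7614

31.7614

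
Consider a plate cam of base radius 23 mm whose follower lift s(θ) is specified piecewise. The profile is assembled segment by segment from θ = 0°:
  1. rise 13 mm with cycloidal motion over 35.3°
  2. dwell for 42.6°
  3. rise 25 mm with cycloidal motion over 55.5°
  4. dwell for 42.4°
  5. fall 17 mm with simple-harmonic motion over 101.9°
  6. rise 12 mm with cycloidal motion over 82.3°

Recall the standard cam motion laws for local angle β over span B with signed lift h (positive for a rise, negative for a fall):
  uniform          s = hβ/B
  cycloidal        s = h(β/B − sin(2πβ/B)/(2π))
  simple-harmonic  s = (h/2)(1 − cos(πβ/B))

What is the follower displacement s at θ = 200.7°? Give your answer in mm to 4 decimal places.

seg 1 [0°–35.3°] cycloidal, h=13: full span → s += 13 → s = 13.0000
seg 2 [35.3°–77.9°] dwell: s stays 13.0000
seg 3 [77.9°–133.4°] cycloidal, h=25: full span → s += 25 → s = 38.0000
seg 4 [133.4°–175.8°] dwell: s stays 38.0000
seg 5 [175.8°–277.7°] simple-harmonic, h=-17: θ=200.7° here. β=24.9, B=101.9. -17/2·(1 − cos(π·0.2444)) = -2.3840 → s = 35.6160

35.6160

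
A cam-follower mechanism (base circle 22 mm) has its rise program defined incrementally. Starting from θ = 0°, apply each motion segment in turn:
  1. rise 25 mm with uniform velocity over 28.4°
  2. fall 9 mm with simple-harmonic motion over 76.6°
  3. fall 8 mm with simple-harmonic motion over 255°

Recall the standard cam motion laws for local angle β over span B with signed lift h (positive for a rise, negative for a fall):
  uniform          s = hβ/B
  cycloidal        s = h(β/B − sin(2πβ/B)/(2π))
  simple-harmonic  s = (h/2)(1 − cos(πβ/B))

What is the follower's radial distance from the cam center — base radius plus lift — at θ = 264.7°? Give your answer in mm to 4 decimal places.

seg 1 [0°–28.4°] uniform, h=25: full span → s += 25 → s = 25.0000
seg 2 [28.4°–105°] simple-harmonic, h=-9: full span → s += -9 → s = 16.0000
seg 3 [105°–360°] simple-harmonic, h=-8: θ=264.7° here. β=159.7, B=255. -8/2·(1 − cos(π·0.6263)) = -5.5455 → s = 10.4545
radial distance = base radius + s = 22 + 10.4545 = 32.4545

32.4545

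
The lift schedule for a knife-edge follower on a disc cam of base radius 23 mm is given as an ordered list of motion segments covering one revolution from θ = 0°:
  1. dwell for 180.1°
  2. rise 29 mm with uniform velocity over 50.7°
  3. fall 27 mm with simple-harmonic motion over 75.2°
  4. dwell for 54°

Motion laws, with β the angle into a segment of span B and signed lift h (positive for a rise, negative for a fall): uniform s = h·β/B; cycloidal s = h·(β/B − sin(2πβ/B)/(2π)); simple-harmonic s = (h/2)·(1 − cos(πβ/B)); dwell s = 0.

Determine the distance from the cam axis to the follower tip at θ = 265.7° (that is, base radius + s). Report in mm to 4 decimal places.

seg 1 [0°–180.1°] dwell: s stays 0.0000
seg 2 [180.1°–230.8°] uniform, h=29: full span → s += 29 → s = 29.0000
seg 3 [230.8°–306°] simple-harmonic, h=-27: θ=265.7° here. β=34.9, B=75.2. -27/2·(1 − cos(π·0.4641)) = -11.9805 → s = 17.0195
radial distance = base radius + s = 23 + 17.0195 = 40.0195

40.0195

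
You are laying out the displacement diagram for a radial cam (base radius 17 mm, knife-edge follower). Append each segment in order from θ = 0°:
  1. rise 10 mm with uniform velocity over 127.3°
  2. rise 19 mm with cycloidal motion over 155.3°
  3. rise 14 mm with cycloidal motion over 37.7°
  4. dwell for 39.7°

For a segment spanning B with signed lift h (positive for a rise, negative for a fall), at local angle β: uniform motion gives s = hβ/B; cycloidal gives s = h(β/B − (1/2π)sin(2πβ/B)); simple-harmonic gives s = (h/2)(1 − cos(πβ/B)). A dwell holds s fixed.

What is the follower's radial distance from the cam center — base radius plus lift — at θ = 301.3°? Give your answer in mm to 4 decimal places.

seg 1 [0°–127.3°] uniform, h=10: full span → s += 10 → s = 10.0000
seg 2 [127.3°–282.6°] cycloidal, h=19: full span → s += 19 → s = 29.0000
seg 3 [282.6°–320.3°] cycloidal, h=14: θ=301.3° here. β=18.7, B=37.7. 14·(0.4960 − sin(2π·0.4960)/(2π)) = 6.8886 → s = 35.8886
radial distance = base radius + s = 17 + 35.8886 = 52.8886

52.8886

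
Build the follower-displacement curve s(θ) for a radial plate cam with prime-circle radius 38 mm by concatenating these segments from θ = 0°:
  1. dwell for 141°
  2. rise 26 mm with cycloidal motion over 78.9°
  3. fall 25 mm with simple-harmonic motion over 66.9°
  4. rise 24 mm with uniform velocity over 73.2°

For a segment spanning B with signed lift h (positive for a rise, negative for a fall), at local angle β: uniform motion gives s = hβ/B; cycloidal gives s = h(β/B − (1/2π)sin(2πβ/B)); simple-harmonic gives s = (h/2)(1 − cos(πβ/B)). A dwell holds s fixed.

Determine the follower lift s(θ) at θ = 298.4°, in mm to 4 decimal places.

seg 1 [0°–141°] dwell: s stays 0.0000
seg 2 [141°–219.9°] cycloidal, h=26: full span → s += 26 → s = 26.0000
seg 3 [219.9°–286.8°] simple-harmonic, h=-25: full span → s += -25 → s = 1.0000
seg 4 [286.8°–360°] uniform, h=24: θ=298.4° here. β=11.6, B=73.2. 24·11.6/73.2 = 3.8033 → s = 4.8033

4.8033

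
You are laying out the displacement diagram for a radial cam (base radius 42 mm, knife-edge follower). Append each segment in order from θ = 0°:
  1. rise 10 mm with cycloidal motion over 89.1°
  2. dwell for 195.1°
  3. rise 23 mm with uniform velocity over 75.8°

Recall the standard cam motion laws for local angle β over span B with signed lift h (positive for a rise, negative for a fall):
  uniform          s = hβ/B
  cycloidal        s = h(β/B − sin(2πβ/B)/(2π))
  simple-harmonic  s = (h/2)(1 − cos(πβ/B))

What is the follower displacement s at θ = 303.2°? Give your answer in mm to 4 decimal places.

seg 1 [0°–89.1°] cycloidal, h=10: full span → s += 10 → s = 10.0000
seg 2 [89.1°–284.2°] dwell: s stays 10.0000
seg 3 [284.2°–360°] uniform, h=23: θ=303.2° here. β=19, B=75.8. 23·19/75.8 = 5.7652 → s = 15.7652

15.7652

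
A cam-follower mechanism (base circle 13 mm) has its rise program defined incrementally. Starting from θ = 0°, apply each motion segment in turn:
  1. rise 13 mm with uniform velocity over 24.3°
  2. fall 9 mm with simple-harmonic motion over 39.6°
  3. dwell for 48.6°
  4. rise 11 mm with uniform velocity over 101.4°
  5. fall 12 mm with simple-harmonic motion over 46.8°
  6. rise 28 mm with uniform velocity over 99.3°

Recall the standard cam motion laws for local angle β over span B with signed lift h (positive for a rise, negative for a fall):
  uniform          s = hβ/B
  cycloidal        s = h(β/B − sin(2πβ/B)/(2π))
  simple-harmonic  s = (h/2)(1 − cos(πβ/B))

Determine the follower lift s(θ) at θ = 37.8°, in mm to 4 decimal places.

seg 1 [0°–24.3°] uniform, h=13: full span → s += 13 → s = 13.0000
seg 2 [24.3°–63.9°] simple-harmonic, h=-9: θ=37.8° here. β=13.5, B=39.6. -9/2·(1 − cos(π·0.3409)) = -2.3434 → s = 10.6566

10.6566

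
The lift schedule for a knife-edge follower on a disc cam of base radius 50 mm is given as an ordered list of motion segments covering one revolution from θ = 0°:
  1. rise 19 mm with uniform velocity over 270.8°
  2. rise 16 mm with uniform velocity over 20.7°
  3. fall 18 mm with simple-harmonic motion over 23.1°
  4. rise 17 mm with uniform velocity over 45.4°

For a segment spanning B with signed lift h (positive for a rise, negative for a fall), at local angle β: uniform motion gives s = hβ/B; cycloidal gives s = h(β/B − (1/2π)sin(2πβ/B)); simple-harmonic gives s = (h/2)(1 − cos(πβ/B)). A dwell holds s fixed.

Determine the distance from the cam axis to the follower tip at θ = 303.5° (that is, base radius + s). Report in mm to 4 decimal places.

seg 1 [0°–270.8°] uniform, h=19: full span → s += 19 → s = 19.0000
seg 2 [270.8°–291.5°] uniform, h=16: full span → s += 16 → s = 35.0000
seg 3 [291.5°–314.6°] simple-harmonic, h=-18: θ=303.5° here. β=12, B=23.1. -18/2·(1 − cos(π·0.5195)) = -9.5505 → s = 25.4495
radial distance = base radius + s = 50 + 25.4495 = 75.4495

75.4495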